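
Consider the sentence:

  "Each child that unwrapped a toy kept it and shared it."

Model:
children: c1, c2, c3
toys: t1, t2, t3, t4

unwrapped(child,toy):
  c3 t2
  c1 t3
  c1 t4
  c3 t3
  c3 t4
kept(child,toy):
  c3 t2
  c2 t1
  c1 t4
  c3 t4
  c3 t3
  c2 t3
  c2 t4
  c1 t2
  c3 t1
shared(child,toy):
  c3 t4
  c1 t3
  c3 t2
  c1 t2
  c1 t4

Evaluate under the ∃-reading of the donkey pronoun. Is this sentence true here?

"it" takes "a toy" as antecedent — a donkey pronoun bound across the clause boundary.
Weak reading: every child c with some unwrapped-toy has at least one unwrapped-toy t such that kept(c,t) ∧ shared(c,t).
Per child: c1:✓  c3:✓
Every child in the restrictor has a witness.

True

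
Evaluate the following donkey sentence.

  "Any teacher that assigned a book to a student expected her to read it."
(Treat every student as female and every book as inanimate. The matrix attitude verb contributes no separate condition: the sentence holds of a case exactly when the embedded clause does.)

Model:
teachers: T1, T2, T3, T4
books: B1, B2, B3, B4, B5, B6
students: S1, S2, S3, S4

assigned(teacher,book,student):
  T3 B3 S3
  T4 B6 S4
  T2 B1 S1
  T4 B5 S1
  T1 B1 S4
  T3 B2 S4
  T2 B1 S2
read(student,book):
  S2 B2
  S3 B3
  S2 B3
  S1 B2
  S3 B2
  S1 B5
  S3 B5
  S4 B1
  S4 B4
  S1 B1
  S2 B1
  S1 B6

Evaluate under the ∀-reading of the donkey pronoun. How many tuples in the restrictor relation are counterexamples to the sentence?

"her" takes "a student" as antecedent and "it" takes "a book"; both are donkey pronouns co-varying with the restrictor.
Strong reading: for every (t,b,s) with assigned(t,b,s), read(s,b).
Restrictor triples: (T1,B1,S4)→read(S4,B1) ✓  (T2,B1,S1)→read(S1,B1) ✓  (T2,B1,S2)→read(S2,B1) ✓  (T3,B2,S4)→read(S4,B2) ✗  (T3,B3,S3)→read(S3,B3) ✓  (T4,B5,S1)→read(S1,B5) ✓  (T4,B6,S4)→read(S4,B6) ✗
Counterexamples (restrictor triples failing the scope): 2.

2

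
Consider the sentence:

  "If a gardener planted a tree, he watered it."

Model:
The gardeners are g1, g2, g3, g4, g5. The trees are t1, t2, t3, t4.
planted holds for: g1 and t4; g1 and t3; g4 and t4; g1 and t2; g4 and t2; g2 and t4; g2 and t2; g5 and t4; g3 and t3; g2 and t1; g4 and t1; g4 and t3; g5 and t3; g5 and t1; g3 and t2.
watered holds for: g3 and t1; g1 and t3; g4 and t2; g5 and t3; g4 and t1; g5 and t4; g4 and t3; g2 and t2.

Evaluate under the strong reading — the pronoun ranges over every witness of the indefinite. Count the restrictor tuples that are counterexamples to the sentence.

"it" takes "a tree" as antecedent — a donkey pronoun bound across the clause boundary.
Strong reading: for every (g,t) with planted(g,t), watered(g,t).
Restrictor pairs: (g1,t2) ✗  (g1,t3) ✓  (g1,t4) ✗  (g2,t1) ✗  (g2,t2) ✓  (g2,t4) ✗  (g3,t2) ✗  (g3,t3) ✗  (g4,t1) ✓  (g4,t2) ✓  (g4,t3) ✓  (g4,t4) ✗  (g5,t1) ✗  (g5,t3) ✓  (g5,t4) ✓
Counterexamples (restrictor pairs failing the scope): 8.

8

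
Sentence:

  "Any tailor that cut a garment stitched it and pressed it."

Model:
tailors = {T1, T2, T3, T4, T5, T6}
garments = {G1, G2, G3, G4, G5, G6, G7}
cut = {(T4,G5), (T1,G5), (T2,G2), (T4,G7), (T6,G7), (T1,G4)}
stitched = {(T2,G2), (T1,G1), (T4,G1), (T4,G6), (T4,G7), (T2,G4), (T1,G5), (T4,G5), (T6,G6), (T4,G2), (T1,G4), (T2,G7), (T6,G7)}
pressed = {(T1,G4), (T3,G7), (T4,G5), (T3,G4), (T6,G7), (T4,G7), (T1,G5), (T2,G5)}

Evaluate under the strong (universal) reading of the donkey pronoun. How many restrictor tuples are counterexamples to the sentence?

1

"it" takes "a garment" as antecedent — a donkey pronoun bound across the clause boundary.
Strong reading: for every (t,g) with cut(t,g), stitched(t,g) ∧ pressed(t,g).
Restrictor pairs: (T1,G4) ✓  (T1,G5) ✓  (T2,G2) ✗  (T4,G5) ✓  (T4,G7) ✓  (T6,G7) ✓
Counterexamples (restrictor pairs failing the scope): 1.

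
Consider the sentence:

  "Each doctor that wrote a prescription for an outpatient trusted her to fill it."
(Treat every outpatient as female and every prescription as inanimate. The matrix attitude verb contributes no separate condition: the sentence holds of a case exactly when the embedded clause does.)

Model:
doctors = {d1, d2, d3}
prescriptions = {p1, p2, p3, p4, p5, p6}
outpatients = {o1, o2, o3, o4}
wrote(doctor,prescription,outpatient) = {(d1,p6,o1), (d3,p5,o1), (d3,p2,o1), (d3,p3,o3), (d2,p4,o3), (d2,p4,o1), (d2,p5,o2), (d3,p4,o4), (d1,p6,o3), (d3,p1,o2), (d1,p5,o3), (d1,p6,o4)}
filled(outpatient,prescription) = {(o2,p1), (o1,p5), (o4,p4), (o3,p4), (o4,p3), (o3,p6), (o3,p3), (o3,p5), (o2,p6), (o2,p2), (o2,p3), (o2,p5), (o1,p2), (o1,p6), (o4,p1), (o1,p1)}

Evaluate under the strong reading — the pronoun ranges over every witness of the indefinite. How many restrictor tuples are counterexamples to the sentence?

2

"her" takes "an outpatient" as antecedent and "it" takes "a prescription"; both are donkey pronouns co-varying with the restrictor.
Strong reading: for every (d,p,o) with wrote(d,p,o), filled(o,p).
Restrictor triples: (d1,p5,o3)→filled(o3,p5) ✓  (d1,p6,o1)→filled(o1,p6) ✓  (d1,p6,o3)→filled(o3,p6) ✓  (d1,p6,o4)→filled(o4,p6) ✗  (d2,p4,o1)→filled(o1,p4) ✗  (d2,p4,o3)→filled(o3,p4) ✓  (d2,p5,o2)→filled(o2,p5) ✓  (d3,p1,o2)→filled(o2,p1) ✓  (d3,p2,o1)→filled(o1,p2) ✓  (d3,p3,o3)→filled(o3,p3) ✓  (d3,p4,o4)→filled(o4,p4) ✓  (d3,p5,o1)→filled(o1,p5) ✓
Counterexamples (restrictor triples failing the scope): 2.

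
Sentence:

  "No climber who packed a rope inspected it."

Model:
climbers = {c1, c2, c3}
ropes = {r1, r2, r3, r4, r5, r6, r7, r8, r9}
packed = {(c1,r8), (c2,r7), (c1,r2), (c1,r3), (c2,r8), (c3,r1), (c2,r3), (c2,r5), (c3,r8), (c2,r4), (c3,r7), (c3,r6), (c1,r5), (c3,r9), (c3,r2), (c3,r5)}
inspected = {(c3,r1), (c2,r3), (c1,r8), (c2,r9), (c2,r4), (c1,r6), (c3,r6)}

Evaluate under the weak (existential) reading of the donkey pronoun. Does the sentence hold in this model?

False

"it" takes "a rope" as antecedent — a donkey pronoun bound across the clause boundary.
Truth condition: for no (c,r) with packed(c,r) does inspected(c,r) hold.
Restrictor pairs — does the scope hold? (c1,r2):fails  (c1,r3):fails  (c1,r5):fails  (c1,r8):holds  (c2,r3):holds  (c2,r4):holds  (c2,r5):fails  (c2,r7):fails  (c2,r8):fails  (c3,r1):holds  (c3,r2):fails  (c3,r5):fails  (c3,r6):holds  (c3,r7):fails  (c3,r8):fails  (c3,r9):fails
Scope holds for 5 pair(s), so the sentence is false.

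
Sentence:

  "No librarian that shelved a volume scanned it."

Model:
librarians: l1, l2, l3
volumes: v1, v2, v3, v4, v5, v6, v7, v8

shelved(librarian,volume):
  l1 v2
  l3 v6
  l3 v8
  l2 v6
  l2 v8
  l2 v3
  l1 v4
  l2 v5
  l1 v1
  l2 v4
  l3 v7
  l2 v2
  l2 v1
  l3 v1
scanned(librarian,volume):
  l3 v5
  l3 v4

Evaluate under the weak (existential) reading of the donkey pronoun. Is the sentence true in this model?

True

"it" takes "a volume" as antecedent — a donkey pronoun bound across the clause boundary.
Truth condition: for no (l,v) with shelved(l,v) does scanned(l,v) hold.
Restrictor pairs — does the scope hold? (l1,v1):fails  (l1,v2):fails  (l1,v4):fails  (l2,v1):fails  (l2,v2):fails  (l2,v3):fails  (l2,v4):fails  (l2,v5):fails  (l2,v6):fails  (l2,v8):fails  (l3,v1):fails  (l3,v6):fails  (l3,v7):fails  (l3,v8):fails
Scope holds for no restrictor pair, so the sentence is true.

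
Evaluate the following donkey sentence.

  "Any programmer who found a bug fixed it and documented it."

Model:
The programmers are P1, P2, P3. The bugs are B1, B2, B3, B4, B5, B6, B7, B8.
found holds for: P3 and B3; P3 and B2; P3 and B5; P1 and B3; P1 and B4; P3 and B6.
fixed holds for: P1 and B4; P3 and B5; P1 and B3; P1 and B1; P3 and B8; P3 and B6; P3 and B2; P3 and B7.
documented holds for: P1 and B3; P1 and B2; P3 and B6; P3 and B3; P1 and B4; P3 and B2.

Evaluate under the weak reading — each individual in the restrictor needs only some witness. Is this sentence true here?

"it" takes "a bug" as antecedent — a donkey pronoun bound across the clause boundary.
Weak reading: every programmer p with some found-bug has at least one found-bug b such that fixed(p,b) ∧ documented(p,b).
Per programmer: P1:✓  P3:✓
Every programmer in the restrictor has a witness.

True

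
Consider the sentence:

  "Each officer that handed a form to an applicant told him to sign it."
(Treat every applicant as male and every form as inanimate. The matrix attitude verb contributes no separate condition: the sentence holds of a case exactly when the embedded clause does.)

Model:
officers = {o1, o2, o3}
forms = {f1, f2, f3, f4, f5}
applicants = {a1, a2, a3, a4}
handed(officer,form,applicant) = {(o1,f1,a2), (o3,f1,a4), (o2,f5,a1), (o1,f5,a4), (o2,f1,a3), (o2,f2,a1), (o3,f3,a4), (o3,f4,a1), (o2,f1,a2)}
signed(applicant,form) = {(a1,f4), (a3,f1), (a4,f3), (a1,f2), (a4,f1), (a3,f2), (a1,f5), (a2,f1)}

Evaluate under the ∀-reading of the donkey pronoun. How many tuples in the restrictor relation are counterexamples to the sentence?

1

"him" takes "an applicant" as antecedent and "it" takes "a form"; both are donkey pronouns co-varying with the restrictor.
Strong reading: for every (o,f,a) with handed(o,f,a), signed(a,f).
Restrictor triples: (o1,f1,a2)→signed(a2,f1) ✓  (o1,f5,a4)→signed(a4,f5) ✗  (o2,f1,a2)→signed(a2,f1) ✓  (o2,f1,a3)→signed(a3,f1) ✓  (o2,f2,a1)→signed(a1,f2) ✓  (o2,f5,a1)→signed(a1,f5) ✓  (o3,f1,a4)→signed(a4,f1) ✓  (o3,f3,a4)→signed(a4,f3) ✓  (o3,f4,a1)→signed(a1,f4) ✓
Counterexamples (restrictor triples failing the scope): 1.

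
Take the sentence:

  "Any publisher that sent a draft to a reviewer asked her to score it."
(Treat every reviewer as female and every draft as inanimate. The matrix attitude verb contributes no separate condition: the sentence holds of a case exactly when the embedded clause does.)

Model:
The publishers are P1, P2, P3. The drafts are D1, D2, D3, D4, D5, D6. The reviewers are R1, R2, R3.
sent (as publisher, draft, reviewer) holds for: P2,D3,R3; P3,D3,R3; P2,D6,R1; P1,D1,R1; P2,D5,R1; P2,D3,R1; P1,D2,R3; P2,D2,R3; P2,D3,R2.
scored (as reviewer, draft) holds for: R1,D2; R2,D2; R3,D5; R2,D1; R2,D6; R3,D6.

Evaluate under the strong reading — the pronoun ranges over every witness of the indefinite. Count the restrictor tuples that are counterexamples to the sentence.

"her" takes "a reviewer" as antecedent and "it" takes "a draft"; both are donkey pronouns co-varying with the restrictor.
Strong reading: for every (p,d,r) with sent(p,d,r), scored(r,d).
Restrictor triples: (P1,D1,R1)→scored(R1,D1) ✗  (P1,D2,R3)→scored(R3,D2) ✗  (P2,D2,R3)→scored(R3,D2) ✗  (P2,D3,R1)→scored(R1,D3) ✗  (P2,D3,R2)→scored(R2,D3) ✗  (P2,D3,R3)→scored(R3,D3) ✗  (P2,D5,R1)→scored(R1,D5) ✗  (P2,D6,R1)→scored(R1,D6) ✗  (P3,D3,R3)→scored(R3,D3) ✗
Counterexamples (restrictor triples failing the scope): 9.

9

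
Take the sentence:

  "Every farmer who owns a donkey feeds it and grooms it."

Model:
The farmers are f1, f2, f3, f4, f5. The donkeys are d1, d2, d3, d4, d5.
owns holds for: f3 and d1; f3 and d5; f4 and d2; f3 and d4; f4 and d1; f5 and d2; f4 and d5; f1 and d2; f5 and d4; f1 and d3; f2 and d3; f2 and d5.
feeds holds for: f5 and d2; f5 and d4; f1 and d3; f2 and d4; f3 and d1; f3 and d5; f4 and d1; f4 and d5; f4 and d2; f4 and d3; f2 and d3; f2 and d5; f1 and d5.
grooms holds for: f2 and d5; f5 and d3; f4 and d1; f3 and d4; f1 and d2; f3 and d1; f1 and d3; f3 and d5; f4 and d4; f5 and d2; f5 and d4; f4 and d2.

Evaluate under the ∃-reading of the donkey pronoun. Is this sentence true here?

True

"it" takes "a donkey" as antecedent — a donkey pronoun bound across the clause boundary.
Weak reading: every farmer f with some owns-donkey has at least one owns-donkey d such that feeds(f,d) ∧ grooms(f,d).
Per farmer: f1:✓  f2:✓  f3:✓  f4:✓  f5:✓
Every farmer in the restrictor has a witness.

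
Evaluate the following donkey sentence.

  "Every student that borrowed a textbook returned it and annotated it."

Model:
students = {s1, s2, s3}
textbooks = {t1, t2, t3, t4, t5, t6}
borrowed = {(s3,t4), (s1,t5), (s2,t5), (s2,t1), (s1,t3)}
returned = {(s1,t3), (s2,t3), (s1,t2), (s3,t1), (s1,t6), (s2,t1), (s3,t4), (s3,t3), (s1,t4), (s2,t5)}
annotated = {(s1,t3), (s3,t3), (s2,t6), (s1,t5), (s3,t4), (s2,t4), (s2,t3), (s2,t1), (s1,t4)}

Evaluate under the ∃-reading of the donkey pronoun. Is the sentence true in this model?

"it" takes "a textbook" as antecedent — a donkey pronoun bound across the clause boundary.
Weak reading: every student s with some borrowed-textbook has at least one borrowed-textbook t such that returned(s,t) ∧ annotated(s,t).
Per student: s1:✓  s2:✓  s3:✓
Every student in the restrictor has a witness.

True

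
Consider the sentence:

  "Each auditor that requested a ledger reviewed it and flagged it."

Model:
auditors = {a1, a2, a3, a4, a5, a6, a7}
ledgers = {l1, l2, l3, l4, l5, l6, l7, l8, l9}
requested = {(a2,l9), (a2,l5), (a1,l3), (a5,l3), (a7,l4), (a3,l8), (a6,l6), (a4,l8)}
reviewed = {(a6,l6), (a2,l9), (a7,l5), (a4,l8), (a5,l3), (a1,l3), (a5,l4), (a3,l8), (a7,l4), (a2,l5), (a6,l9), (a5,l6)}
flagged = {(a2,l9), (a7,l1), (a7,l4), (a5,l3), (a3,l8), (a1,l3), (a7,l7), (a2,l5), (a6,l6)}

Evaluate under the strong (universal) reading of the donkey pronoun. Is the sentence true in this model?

"it" takes "a ledger" as antecedent — a donkey pronoun bound across the clause boundary.
Strong reading: for every (a,l) with requested(a,l), reviewed(a,l) ∧ flagged(a,l).
Restrictor pairs: (a1,l3) ✓  (a2,l5) ✓  (a2,l9) ✓  (a3,l8) ✓  (a4,l8) ✗  (a5,l3) ✓  (a6,l6) ✓  (a7,l4) ✓
Counterexample: (a4,l8) is in requested but fails the scope.

False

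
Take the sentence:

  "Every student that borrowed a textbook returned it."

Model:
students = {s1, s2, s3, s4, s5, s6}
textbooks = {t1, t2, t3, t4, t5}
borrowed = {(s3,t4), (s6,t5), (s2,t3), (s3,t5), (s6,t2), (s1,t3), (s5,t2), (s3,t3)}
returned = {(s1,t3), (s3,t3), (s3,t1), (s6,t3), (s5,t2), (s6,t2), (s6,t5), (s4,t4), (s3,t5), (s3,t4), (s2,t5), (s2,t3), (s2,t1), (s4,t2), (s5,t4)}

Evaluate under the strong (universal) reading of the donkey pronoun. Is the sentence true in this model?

True

"it" takes "a textbook" as antecedent — a donkey pronoun bound across the clause boundary.
Strong reading: for every (s,t) with borrowed(s,t), returned(s,t).
Restrictor pairs: (s1,t3) ✓  (s2,t3) ✓  (s3,t3) ✓  (s3,t4) ✓  (s3,t5) ✓  (s5,t2) ✓  (s6,t2) ✓  (s6,t5) ✓
Every restrictor pair satisfies the scope.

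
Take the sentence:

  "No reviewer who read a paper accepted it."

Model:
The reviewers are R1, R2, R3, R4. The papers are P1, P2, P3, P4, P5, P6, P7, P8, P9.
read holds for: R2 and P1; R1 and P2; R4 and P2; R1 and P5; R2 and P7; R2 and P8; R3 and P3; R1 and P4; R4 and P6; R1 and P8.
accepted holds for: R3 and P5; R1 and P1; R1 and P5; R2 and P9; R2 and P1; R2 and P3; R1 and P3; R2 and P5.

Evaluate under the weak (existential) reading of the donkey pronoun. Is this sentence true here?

"it" takes "a paper" as antecedent — a donkey pronoun bound across the clause boundary.
Truth condition: for no (r,p) with read(r,p) does accepted(r,p) hold.
Restrictor pairs — does the scope hold? (R1,P2):fails  (R1,P4):fails  (R1,P5):holds  (R1,P8):fails  (R2,P1):holds  (R2,P7):fails  (R2,P8):fails  (R3,P3):fails  (R4,P2):fails  (R4,P6):fails
Scope holds for 2 pair(s), so the sentence is false.

False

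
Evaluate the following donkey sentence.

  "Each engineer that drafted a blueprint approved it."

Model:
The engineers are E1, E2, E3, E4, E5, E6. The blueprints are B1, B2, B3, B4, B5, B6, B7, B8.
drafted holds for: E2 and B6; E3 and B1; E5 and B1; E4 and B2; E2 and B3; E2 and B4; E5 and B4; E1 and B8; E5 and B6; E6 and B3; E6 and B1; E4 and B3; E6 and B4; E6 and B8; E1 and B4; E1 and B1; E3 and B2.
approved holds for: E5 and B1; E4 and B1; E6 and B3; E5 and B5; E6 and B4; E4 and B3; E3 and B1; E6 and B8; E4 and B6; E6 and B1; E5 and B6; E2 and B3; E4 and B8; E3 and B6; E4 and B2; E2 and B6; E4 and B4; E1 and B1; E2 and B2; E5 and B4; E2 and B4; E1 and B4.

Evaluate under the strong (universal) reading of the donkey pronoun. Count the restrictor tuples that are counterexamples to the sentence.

"it" takes "a blueprint" as antecedent — a donkey pronoun bound across the clause boundary.
Strong reading: for every (e,b) with drafted(e,b), approved(e,b).
Restrictor pairs: (E1,B1) ✓  (E1,B4) ✓  (E1,B8) ✗  (E2,B3) ✓  (E2,B4) ✓  (E2,B6) ✓  (E3,B1) ✓  (E3,B2) ✗  (E4,B2) ✓  (E4,B3) ✓  (E5,B1) ✓  (E5,B4) ✓  (E5,B6) ✓  (E6,B1) ✓  (E6,B3) ✓  (E6,B4) ✓  (E6,B8) ✓
Counterexamples (restrictor pairs failing the scope): 2.

2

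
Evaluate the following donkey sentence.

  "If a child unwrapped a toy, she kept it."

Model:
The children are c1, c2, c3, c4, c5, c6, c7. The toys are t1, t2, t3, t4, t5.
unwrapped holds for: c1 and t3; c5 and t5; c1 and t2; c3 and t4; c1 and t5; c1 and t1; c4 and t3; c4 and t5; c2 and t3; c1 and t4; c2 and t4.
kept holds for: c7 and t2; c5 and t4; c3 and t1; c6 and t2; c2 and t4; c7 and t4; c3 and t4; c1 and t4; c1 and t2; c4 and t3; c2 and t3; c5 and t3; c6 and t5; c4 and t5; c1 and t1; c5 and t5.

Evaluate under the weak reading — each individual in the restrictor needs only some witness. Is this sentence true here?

"it" takes "a toy" as antecedent — a donkey pronoun bound across the clause boundary.
Weak reading: every child c with some unwrapped-toy has at least one unwrapped-toy t such that kept(c,t).
Per child: c1:✓  c2:✓  c3:✓  c4:✓  c5:✓
Every child in the restrictor has a witness.

True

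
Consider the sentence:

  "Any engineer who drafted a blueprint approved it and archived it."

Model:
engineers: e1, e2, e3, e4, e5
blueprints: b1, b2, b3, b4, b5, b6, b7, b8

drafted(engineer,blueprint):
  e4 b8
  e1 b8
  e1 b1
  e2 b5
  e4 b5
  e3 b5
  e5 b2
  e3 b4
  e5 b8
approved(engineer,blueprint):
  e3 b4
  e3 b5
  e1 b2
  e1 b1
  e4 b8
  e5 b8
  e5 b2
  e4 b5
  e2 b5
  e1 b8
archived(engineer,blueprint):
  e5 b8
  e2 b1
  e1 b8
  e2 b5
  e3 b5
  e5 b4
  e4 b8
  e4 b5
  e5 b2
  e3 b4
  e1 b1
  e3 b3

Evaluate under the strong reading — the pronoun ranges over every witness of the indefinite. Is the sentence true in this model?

True

"it" takes "a blueprint" as antecedent — a donkey pronoun bound across the clause boundary.
Strong reading: for every (e,b) with drafted(e,b), approved(e,b) ∧ archived(e,b).
Restrictor pairs: (e1,b1) ✓  (e1,b8) ✓  (e2,b5) ✓  (e3,b4) ✓  (e3,b5) ✓  (e4,b5) ✓  (e4,b8) ✓  (e5,b2) ✓  (e5,b8) ✓
Every restrictor pair satisfies the scope.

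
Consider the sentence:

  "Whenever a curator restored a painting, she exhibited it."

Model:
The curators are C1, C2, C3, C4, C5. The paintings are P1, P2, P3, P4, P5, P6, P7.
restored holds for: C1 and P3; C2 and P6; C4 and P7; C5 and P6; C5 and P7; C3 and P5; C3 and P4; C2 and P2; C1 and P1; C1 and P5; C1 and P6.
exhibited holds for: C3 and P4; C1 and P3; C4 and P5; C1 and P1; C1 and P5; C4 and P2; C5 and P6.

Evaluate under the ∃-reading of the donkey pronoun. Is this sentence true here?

False

"it" takes "a painting" as antecedent — a donkey pronoun bound across the clause boundary.
Weak reading: every curator c with some restored-painting has at least one restored-painting p such that exhibited(c,p).
Per curator: C1:✓  C2:✗  C3:✓  C4:✗  C5:✓
C2 has no witness among its restored-paintings.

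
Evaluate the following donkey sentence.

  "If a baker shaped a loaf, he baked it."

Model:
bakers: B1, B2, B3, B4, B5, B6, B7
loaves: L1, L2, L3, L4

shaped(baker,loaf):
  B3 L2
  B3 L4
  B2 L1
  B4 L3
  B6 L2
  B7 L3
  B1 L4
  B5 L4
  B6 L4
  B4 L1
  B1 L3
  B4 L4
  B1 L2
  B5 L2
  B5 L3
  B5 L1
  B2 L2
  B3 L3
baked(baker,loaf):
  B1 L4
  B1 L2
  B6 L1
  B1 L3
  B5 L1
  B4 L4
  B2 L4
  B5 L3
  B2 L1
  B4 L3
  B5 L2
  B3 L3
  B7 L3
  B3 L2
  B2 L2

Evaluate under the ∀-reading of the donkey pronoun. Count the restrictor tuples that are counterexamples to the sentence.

"it" takes "a loaf" as antecedent — a donkey pronoun bound across the clause boundary.
Strong reading: for every (b,l) with shaped(b,l), baked(b,l).
Restrictor pairs: (B1,L2) ✓  (B1,L3) ✓  (B1,L4) ✓  (B2,L1) ✓  (B2,L2) ✓  (B3,L2) ✓  (B3,L3) ✓  (B3,L4) ✗  (B4,L1) ✗  (B4,L3) ✓  (B4,L4) ✓  (B5,L1) ✓  (B5,L2) ✓  (B5,L3) ✓  (B5,L4) ✗  (B6,L2) ✗  (B6,L4) ✗  (B7,L3) ✓
Counterexamples (restrictor pairs failing the scope): 5.

5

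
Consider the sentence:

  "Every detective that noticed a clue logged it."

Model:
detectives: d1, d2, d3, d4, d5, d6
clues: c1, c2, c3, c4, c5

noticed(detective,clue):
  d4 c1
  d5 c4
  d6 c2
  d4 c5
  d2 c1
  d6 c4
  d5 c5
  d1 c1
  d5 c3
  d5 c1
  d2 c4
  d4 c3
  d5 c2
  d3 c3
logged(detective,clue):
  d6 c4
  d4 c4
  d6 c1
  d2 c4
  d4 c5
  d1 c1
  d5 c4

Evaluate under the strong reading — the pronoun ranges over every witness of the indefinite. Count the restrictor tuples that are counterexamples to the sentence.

9

"it" takes "a clue" as antecedent — a donkey pronoun bound across the clause boundary.
Strong reading: for every (d,c) with noticed(d,c), logged(d,c).
Restrictor pairs: (d1,c1) ✓  (d2,c1) ✗  (d2,c4) ✓  (d3,c3) ✗  (d4,c1) ✗  (d4,c3) ✗  (d4,c5) ✓  (d5,c1) ✗  (d5,c2) ✗  (d5,c3) ✗  (d5,c4) ✓  (d5,c5) ✗  (d6,c2) ✗  (d6,c4) ✓
Counterexamples (restrictor pairs failing the scope): 9.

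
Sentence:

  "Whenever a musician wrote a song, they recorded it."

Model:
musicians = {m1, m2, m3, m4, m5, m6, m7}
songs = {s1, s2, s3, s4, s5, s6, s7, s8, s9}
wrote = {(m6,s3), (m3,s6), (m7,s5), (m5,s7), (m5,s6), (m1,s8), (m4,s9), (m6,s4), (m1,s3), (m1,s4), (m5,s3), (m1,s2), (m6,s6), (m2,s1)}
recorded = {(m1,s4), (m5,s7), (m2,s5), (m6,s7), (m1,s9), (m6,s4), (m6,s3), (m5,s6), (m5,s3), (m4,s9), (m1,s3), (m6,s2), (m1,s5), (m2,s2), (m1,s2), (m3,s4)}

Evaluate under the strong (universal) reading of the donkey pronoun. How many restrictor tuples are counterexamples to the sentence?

"it" takes "a song" as antecedent — a donkey pronoun bound across the clause boundary.
Strong reading: for every (m,s) with wrote(m,s), recorded(m,s).
Restrictor pairs: (m1,s2) ✓  (m1,s3) ✓  (m1,s4) ✓  (m1,s8) ✗  (m2,s1) ✗  (m3,s6) ✗  (m4,s9) ✓  (m5,s3) ✓  (m5,s6) ✓  (m5,s7) ✓  (m6,s3) ✓  (m6,s4) ✓  (m6,s6) ✗  (m7,s5) ✗
Counterexamples (restrictor pairs failing the scope): 5.

5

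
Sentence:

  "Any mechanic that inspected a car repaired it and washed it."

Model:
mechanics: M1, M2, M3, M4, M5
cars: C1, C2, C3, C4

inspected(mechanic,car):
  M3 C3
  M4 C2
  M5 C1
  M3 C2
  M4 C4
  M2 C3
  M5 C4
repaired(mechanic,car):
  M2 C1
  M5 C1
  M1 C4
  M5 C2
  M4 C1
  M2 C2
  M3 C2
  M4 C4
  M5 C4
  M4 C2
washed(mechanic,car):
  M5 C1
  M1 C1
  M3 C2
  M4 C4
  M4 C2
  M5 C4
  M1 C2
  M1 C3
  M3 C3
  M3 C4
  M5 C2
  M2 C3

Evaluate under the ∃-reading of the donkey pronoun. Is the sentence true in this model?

"it" takes "a car" as antecedent — a donkey pronoun bound across the clause boundary.
Weak reading: every mechanic m with some inspected-car has at least one inspected-car c such that repaired(m,c) ∧ washed(m,c).
Per mechanic: M2:✗  M3:✓  M4:✓  M5:✓
M2 has no witness among its inspected-cars.

False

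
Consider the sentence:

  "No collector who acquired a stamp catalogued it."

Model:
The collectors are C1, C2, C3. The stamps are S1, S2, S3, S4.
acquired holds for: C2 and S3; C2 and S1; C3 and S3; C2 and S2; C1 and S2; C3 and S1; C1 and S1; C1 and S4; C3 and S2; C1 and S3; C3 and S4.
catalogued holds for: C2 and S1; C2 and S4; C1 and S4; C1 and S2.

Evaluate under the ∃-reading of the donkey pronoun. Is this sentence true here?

"it" takes "a stamp" as antecedent — a donkey pronoun bound across the clause boundary.
Truth condition: for no (c,s) with acquired(c,s) does catalogued(c,s) hold.
Restrictor pairs — does the scope hold? (C1,S1):fails  (C1,S2):holds  (C1,S3):fails  (C1,S4):holds  (C2,S1):holds  (C2,S2):fails  (C2,S3):fails  (C3,S1):fails  (C3,S2):fails  (C3,S3):fails  (C3,S4):fails
Scope holds for 3 pair(s), so the sentence is false.

False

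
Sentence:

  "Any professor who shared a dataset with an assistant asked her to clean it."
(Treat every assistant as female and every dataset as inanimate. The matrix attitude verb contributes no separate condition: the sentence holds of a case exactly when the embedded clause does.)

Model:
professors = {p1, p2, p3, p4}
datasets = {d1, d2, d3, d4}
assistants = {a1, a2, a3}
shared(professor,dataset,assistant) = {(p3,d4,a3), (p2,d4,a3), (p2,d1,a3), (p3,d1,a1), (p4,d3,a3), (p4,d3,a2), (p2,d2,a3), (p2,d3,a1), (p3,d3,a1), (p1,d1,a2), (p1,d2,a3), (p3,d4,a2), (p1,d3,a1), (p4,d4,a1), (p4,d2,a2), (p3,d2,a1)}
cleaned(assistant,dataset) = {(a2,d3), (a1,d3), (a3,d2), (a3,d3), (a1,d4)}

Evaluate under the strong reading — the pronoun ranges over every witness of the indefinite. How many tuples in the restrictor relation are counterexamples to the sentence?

"her" takes "an assistant" as antecedent and "it" takes "a dataset"; both are donkey pronouns co-varying with the restrictor.
Strong reading: for every (p,d,a) with shared(p,d,a), cleaned(a,d).
Restrictor triples: (p1,d1,a2)→cleaned(a2,d1) ✗  (p1,d2,a3)→cleaned(a3,d2) ✓  (p1,d3,a1)→cleaned(a1,d3) ✓  (p2,d1,a3)→cleaned(a3,d1) ✗  (p2,d2,a3)→cleaned(a3,d2) ✓  (p2,d3,a1)→cleaned(a1,d3) ✓  (p2,d4,a3)→cleaned(a3,d4) ✗  (p3,d1,a1)→cleaned(a1,d1) ✗  (p3,d2,a1)→cleaned(a1,d2) ✗  (p3,d3,a1)→cleaned(a1,d3) ✓  (p3,d4,a2)→cleaned(a2,d4) ✗  (p3,d4,a3)→cleaned(a3,d4) ✗  (p4,d2,a2)→cleaned(a2,d2) ✗  (p4,d3,a2)→cleaned(a2,d3) ✓  (p4,d3,a3)→cleaned(a3,d3) ✓  (p4,d4,a1)→cleaned(a1,d4) ✓
Counterexamples (restrictor triples failing the scope): 8.

8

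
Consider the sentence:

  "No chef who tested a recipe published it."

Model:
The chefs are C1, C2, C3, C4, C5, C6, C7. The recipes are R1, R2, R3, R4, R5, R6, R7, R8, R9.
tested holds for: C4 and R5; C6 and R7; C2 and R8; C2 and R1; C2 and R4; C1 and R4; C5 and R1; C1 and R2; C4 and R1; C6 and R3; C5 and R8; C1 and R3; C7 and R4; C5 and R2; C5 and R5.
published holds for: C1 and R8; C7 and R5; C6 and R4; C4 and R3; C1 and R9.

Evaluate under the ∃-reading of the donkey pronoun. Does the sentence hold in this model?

"it" takes "a recipe" as antecedent — a donkey pronoun bound across the clause boundary.
Truth condition: for no (c,r) with tested(c,r) does published(c,r) hold.
Restrictor pairs — does the scope hold? (C1,R2):fails  (C1,R3):fails  (C1,R4):fails  (C2,R1):fails  (C2,R4):fails  (C2,R8):fails  (C4,R1):fails  (C4,R5):fails  (C5,R1):fails  (C5,R2):fails  (C5,R5):fails  (C5,R8):fails  (C6,R3):fails  (C6,R7):fails  (C7,R4):fails
Scope holds for no restrictor pair, so the sentence is true.

True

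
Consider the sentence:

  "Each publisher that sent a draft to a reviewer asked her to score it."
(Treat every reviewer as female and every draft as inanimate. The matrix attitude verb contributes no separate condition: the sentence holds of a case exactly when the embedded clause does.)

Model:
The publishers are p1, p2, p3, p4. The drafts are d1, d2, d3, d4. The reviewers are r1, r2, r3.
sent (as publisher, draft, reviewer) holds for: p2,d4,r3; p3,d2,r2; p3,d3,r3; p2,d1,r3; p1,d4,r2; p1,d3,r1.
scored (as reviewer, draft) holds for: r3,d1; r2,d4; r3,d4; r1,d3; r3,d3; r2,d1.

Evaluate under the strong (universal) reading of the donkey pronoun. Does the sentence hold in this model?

"her" takes "a reviewer" as antecedent and "it" takes "a draft"; both are donkey pronouns co-varying with the restrictor.
Strong reading: for every (p,d,r) with sent(p,d,r), scored(r,d).
Restrictor triples: (p1,d3,r1)→scored(r1,d3) ✓  (p1,d4,r2)→scored(r2,d4) ✓  (p2,d1,r3)→scored(r3,d1) ✓  (p2,d4,r3)→scored(r3,d4) ✓  (p3,d2,r2)→scored(r2,d2) ✗  (p3,d3,r3)→scored(r3,d3) ✓
Counterexample: (p3,d2,r2) — scored(r2,d2) does not hold.

False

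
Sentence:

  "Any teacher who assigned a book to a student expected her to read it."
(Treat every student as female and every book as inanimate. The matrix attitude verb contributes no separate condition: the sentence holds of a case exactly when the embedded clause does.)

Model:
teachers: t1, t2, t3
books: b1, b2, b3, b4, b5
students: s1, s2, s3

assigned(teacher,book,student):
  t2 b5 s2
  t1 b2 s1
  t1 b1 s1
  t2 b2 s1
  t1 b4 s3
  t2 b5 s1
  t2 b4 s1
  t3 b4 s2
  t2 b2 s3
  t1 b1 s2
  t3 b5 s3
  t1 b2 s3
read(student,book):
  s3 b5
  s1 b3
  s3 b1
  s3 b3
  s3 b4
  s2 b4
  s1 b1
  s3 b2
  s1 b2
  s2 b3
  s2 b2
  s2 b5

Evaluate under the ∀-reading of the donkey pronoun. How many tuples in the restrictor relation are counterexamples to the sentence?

3

"her" takes "a student" as antecedent and "it" takes "a book"; both are donkey pronouns co-varying with the restrictor.
Strong reading: for every (t,b,s) with assigned(t,b,s), read(s,b).
Restrictor triples: (t1,b1,s1)→read(s1,b1) ✓  (t1,b1,s2)→read(s2,b1) ✗  (t1,b2,s1)→read(s1,b2) ✓  (t1,b2,s3)→read(s3,b2) ✓  (t1,b4,s3)→read(s3,b4) ✓  (t2,b2,s1)→read(s1,b2) ✓  (t2,b2,s3)→read(s3,b2) ✓  (t2,b4,s1)→read(s1,b4) ✗  (t2,b5,s1)→read(s1,b5) ✗  (t2,b5,s2)→read(s2,b5) ✓  (t3,b4,s2)→read(s2,b4) ✓  (t3,b5,s3)→read(s3,b5) ✓
Counterexamples (restrictor triples failing the scope): 3.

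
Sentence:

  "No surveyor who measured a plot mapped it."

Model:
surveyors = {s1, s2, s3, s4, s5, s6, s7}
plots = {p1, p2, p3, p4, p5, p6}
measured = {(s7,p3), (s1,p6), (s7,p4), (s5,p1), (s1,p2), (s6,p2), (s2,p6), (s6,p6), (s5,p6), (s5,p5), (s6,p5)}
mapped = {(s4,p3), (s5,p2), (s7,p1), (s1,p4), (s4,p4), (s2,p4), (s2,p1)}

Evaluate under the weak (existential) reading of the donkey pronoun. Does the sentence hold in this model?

True

"it" takes "a plot" as antecedent — a donkey pronoun bound across the clause boundary.
Truth condition: for no (s,p) with measured(s,p) does mapped(s,p) hold.
Restrictor pairs — does the scope hold? (s1,p2):fails  (s1,p6):fails  (s2,p6):fails  (s5,p1):fails  (s5,p5):fails  (s5,p6):fails  (s6,p2):fails  (s6,p5):fails  (s6,p6):fails  (s7,p3):fails  (s7,p4):fails
Scope holds for no restrictor pair, so the sentence is true.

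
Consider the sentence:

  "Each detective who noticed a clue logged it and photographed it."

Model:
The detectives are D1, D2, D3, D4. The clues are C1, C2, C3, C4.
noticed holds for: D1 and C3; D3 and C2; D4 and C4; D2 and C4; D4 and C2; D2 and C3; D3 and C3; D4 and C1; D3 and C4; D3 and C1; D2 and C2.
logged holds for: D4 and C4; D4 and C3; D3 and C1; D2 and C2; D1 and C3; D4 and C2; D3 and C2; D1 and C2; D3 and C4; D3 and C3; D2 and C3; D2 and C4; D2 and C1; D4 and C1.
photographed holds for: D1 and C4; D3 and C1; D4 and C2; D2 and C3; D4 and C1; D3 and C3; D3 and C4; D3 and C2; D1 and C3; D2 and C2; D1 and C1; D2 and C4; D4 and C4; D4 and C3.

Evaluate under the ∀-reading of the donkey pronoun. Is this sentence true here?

"it" takes "a clue" as antecedent — a donkey pronoun bound across the clause boundary.
Strong reading: for every (d,c) with noticed(d,c), logged(d,c) ∧ photographed(d,c).
Restrictor pairs: (D1,C3) ✓  (D2,C2) ✓  (D2,C3) ✓  (D2,C4) ✓  (D3,C1) ✓  (D3,C2) ✓  (D3,C3) ✓  (D3,C4) ✓  (D4,C1) ✓  (D4,C2) ✓  (D4,C4) ✓
Every restrictor pair satisfies the scope.

True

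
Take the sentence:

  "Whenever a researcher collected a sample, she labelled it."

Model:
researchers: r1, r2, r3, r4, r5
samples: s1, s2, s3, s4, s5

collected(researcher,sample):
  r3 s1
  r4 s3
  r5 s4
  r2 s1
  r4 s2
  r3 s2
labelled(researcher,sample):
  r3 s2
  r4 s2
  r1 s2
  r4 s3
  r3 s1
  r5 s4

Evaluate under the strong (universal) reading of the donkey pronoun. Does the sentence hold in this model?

"it" takes "a sample" as antecedent — a donkey pronoun bound across the clause boundary.
Strong reading: for every (r,s) with collected(r,s), labelled(r,s).
Restrictor pairs: (r2,s1) ✗  (r3,s1) ✓  (r3,s2) ✓  (r4,s2) ✓  (r4,s3) ✓  (r5,s4) ✓
Counterexample: (r2,s1) is in collected but fails the scope.

False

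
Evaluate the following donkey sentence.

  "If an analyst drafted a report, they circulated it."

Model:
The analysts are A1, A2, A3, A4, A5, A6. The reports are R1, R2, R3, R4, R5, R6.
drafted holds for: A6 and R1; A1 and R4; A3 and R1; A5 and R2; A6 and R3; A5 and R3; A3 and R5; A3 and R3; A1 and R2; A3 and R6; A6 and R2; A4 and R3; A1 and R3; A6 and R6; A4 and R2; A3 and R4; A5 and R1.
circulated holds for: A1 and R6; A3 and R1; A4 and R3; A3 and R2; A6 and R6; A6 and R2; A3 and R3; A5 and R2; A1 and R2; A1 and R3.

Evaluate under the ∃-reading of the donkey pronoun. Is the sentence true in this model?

"it" takes "a report" as antecedent — a donkey pronoun bound across the clause boundary.
Weak reading: every analyst a with some drafted-report has at least one drafted-report r such that circulated(a,r).
Per analyst: A1:✓  A3:✓  A4:✓  A5:✓  A6:✓
Every analyst in the restrictor has a witness.

True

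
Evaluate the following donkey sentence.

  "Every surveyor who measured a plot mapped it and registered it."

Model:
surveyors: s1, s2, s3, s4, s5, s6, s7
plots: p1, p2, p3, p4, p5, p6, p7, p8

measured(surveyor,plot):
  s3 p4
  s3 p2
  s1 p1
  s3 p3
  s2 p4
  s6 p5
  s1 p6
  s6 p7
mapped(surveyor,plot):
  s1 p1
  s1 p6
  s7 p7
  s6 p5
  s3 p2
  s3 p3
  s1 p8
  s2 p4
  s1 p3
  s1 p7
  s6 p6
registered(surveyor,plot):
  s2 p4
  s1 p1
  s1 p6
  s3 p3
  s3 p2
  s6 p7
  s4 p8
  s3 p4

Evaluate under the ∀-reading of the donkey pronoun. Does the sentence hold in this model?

False

"it" takes "a plot" as antecedent — a donkey pronoun bound across the clause boundary.
Strong reading: for every (s,p) with measured(s,p), mapped(s,p) ∧ registered(s,p).
Restrictor pairs: (s1,p1) ✓  (s1,p6) ✓  (s2,p4) ✓  (s3,p2) ✓  (s3,p3) ✓  (s3,p4) ✗  (s6,p5) ✗  (s6,p7) ✗
Counterexample: (s3,p4) is in measured but fails the scope.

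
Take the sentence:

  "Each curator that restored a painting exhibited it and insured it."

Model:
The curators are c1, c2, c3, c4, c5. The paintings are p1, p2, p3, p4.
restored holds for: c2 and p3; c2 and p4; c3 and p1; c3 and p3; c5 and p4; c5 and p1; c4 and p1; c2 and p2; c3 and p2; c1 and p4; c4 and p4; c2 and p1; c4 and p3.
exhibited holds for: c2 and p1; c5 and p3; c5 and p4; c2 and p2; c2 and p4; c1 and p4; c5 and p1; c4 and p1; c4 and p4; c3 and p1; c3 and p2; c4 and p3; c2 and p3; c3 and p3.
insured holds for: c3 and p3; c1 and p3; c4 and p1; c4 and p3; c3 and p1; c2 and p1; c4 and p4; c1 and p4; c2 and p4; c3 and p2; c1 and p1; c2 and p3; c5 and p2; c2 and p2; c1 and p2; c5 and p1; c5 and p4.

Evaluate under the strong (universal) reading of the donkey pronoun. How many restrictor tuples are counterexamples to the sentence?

0

"it" takes "a painting" as antecedent — a donkey pronoun bound across the clause boundary.
Strong reading: for every (c,p) with restored(c,p), exhibited(c,p) ∧ insured(c,p).
Restrictor pairs: (c1,p4) ✓  (c2,p1) ✓  (c2,p2) ✓  (c2,p3) ✓  (c2,p4) ✓  (c3,p1) ✓  (c3,p2) ✓  (c3,p3) ✓  (c4,p1) ✓  (c4,p3) ✓  (c4,p4) ✓  (c5,p1) ✓  (c5,p4) ✓
Counterexamples (restrictor pairs failing the scope): 0.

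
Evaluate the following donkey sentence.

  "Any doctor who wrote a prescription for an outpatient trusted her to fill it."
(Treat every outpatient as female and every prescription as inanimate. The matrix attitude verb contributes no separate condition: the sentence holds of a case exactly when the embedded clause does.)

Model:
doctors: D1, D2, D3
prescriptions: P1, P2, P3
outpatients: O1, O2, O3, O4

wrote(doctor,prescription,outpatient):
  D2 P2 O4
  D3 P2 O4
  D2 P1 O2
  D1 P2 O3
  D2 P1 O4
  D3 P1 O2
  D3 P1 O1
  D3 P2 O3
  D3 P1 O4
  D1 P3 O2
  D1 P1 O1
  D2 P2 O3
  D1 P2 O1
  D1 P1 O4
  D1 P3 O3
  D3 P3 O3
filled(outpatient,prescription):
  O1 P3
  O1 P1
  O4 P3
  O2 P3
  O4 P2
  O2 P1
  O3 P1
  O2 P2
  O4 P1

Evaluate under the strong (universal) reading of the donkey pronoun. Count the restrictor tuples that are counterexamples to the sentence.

6

"her" takes "an outpatient" as antecedent and "it" takes "a prescription"; both are donkey pronouns co-varying with the restrictor.
Strong reading: for every (d,p,o) with wrote(d,p,o), filled(o,p).
Restrictor triples: (D1,P1,O1)→filled(O1,P1) ✓  (D1,P1,O4)→filled(O4,P1) ✓  (D1,P2,O1)→filled(O1,P2) ✗  (D1,P2,O3)→filled(O3,P2) ✗  (D1,P3,O2)→filled(O2,P3) ✓  (D1,P3,O3)→filled(O3,P3) ✗  (D2,P1,O2)→filled(O2,P1) ✓  (D2,P1,O4)→filled(O4,P1) ✓  (D2,P2,O3)→filled(O3,P2) ✗  (D2,P2,O4)→filled(O4,P2) ✓  (D3,P1,O1)→filled(O1,P1) ✓  (D3,P1,O2)→filled(O2,P1) ✓  (D3,P1,O4)→filled(O4,P1) ✓  (D3,P2,O3)→filled(O3,P2) ✗  (D3,P2,O4)→filled(O4,P2) ✓  (D3,P3,O3)→filled(O3,P3) ✗
Counterexamples (restrictor triples failing the scope): 6.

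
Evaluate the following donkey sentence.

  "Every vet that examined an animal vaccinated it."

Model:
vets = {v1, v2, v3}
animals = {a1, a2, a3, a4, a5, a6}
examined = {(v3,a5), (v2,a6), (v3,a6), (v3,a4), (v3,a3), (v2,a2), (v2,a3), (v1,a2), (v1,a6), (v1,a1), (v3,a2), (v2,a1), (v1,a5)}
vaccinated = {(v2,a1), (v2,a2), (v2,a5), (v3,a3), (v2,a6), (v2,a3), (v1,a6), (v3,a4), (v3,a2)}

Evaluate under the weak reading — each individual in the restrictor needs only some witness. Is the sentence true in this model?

"it" takes "an animal" as antecedent — a donkey pronoun bound across the clause boundary.
Weak reading: every vet v with some examined-animal has at least one examined-animal a such that vaccinated(v,a).
Per vet: v1:✓  v2:✓  v3:✓
Every vet in the restrictor has a witness.

True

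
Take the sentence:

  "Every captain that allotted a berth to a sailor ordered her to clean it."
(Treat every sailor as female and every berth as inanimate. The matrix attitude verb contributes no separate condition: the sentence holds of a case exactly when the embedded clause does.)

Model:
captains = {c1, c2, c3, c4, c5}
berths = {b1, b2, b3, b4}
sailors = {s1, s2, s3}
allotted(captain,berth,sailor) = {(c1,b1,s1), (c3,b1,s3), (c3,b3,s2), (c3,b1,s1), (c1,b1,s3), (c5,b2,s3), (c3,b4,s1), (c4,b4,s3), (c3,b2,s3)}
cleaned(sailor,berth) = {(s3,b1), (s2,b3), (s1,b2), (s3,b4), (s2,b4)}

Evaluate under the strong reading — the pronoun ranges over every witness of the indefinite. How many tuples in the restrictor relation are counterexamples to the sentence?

"her" takes "a sailor" as antecedent and "it" takes "a berth"; both are donkey pronouns co-varying with the restrictor.
Strong reading: for every (c,b,s) with allotted(c,b,s), cleaned(s,b).
Restrictor triples: (c1,b1,s1)→cleaned(s1,b1) ✗  (c1,b1,s3)→cleaned(s3,b1) ✓  (c3,b1,s1)→cleaned(s1,b1) ✗  (c3,b1,s3)→cleaned(s3,b1) ✓  (c3,b2,s3)→cleaned(s3,b2) ✗  (c3,b3,s2)→cleaned(s2,b3) ✓  (c3,b4,s1)→cleaned(s1,b4) ✗  (c4,b4,s3)→cleaned(s3,b4) ✓  (c5,b2,s3)→cleaned(s3,b2) ✗
Counterexamples (restrictor triples failing the scope): 5.

5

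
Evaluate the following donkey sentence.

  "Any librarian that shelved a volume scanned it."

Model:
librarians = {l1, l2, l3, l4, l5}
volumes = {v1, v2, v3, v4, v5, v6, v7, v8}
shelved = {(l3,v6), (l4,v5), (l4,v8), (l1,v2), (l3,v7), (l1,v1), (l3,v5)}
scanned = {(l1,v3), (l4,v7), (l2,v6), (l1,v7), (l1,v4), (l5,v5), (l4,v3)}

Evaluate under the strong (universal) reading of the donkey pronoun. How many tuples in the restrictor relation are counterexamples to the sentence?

"it" takes "a volume" as antecedent — a donkey pronoun bound across the clause boundary.
Strong reading: for every (l,v) with shelved(l,v), scanned(l,v).
Restrictor pairs: (l1,v1) ✗  (l1,v2) ✗  (l3,v5) ✗  (l3,v6) ✗  (l3,v7) ✗  (l4,v5) ✗  (l4,v8) ✗
Counterexamples (restrictor pairs failing the scope): 7.

7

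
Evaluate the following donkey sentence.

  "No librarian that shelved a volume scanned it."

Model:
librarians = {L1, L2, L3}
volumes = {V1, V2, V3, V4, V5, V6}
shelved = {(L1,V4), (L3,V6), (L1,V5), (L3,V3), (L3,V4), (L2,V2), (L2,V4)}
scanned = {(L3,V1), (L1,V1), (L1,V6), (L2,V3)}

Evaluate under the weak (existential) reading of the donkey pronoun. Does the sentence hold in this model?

"it" takes "a volume" as antecedent — a donkey pronoun bound across the clause boundary.
Truth condition: for no (l,v) with shelved(l,v) does scanned(l,v) hold.
Restrictor pairs — does the scope hold? (L1,V4):fails  (L1,V5):fails  (L2,V2):fails  (L2,V4):fails  (L3,V3):fails  (L3,V4):fails  (L3,V6):fails
Scope holds for no restrictor pair, so the sentence is true.

True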